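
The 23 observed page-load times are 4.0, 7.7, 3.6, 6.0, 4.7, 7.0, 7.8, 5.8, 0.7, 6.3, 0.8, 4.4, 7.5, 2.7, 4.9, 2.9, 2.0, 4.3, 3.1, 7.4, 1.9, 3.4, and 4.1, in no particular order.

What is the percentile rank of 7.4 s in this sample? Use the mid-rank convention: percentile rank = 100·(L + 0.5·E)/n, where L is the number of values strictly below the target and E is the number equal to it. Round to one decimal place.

84.8

Sorted: 0.7, 0.8, 1.9, 2.0, 2.7, 2.9, 3.1, 3.4, 3.6, 4.0, 4.1, 4.3, 4.4, 4.7, 4.9, 5.8, 6.0, 6.3, 7.0, 7.4, 7.5, 7.7, 7.8.
Count below 7.4: L = 19; count equal: E = 1; n = 23.
Percentile rank = 100·(19 + 0.5·1)/23 = 100·19.5/23 = 84.78.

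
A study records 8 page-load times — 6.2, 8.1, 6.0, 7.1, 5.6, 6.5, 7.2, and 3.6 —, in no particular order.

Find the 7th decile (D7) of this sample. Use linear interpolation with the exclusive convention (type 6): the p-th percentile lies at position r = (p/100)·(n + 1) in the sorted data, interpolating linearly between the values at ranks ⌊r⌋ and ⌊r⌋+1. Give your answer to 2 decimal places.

7.13

Sorted: 3.6, 5.6, 6.0, 6.2, 6.5, 7.1, 7.2, 8.1.
n = 8.
r = (70/100)·(8 + 1) = 6.3.
Rank 6 is 7.1 and rank 7 is 7.2.
Interpolate: 7.1 + 0.3·(7.2 − 7.1) = 7.1 + 0.3·0.1 = 7.13.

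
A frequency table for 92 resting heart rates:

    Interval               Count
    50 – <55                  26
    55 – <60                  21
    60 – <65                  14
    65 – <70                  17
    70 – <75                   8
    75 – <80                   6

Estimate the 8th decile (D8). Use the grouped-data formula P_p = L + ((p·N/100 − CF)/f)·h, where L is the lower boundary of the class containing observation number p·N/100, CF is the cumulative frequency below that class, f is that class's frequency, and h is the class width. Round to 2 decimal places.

68.71

N = 92; target position k = 80/100 · 92 = 73.6.
Cumulative frequencies: 26, 47, 61, 78, 86, 92.
Observation 73.6 falls in the class 65 – <70.
L = 65, CF = 61, f = 17, h = 5.
P80 = 65 + ((73.6 − 61)/17)·5 = 65 + 3.70588 = 68.7059.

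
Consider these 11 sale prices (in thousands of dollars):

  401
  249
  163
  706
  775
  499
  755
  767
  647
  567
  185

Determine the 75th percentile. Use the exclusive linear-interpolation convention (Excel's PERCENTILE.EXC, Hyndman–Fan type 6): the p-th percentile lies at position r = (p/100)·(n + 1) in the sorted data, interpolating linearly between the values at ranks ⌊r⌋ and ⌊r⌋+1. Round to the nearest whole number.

Sorted: 163, 185, 249, 401, 499, 567, 647, 706, 755, 767, 775.
n = 11.
r = (75/100)·(11 + 1) = 9.
r is an integer, so P75 is the value at rank 9: 755.

755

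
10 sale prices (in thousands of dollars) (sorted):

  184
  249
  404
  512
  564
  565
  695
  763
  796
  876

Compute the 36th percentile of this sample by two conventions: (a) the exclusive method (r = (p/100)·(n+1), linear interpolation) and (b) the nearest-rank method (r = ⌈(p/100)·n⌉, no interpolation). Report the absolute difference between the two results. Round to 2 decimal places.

n = 10.
(a) r = 3.96; between ranks 3 (404) and 4 (512): 507.68.
(b) the nearest-rank method: rank 4 → 512.
|507.68 − 512| = 4.32.

4.32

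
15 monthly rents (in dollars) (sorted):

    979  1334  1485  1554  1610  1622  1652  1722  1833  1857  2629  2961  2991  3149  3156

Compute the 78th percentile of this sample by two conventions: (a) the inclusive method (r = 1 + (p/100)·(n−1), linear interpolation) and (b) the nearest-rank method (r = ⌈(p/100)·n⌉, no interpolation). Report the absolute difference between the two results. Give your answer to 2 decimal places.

26.56

n = 15.
(a) r = 11.92; between ranks 11 (2629) and 12 (2961): 2934.44.
(b) the nearest-rank method: rank 12 → 2961.
|2934.44 − 2961| = 26.56.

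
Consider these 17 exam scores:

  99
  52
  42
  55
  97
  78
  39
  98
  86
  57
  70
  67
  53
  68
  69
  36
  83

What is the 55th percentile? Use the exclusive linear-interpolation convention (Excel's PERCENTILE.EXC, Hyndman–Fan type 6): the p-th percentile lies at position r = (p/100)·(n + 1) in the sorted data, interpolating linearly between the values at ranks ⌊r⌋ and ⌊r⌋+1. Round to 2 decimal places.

68.90

Sorted: 36, 39, 42, 52, 53, 55, 57, 67, 68, 69, 70, 78, 83, 86, 97, 98, 99.
n = 17.
r = (55/100)·(17 + 1) = 9.9.
Rank 9 is 68 and rank 10 is 69.
Interpolate: 68 + 0.9·(69 − 68) = 68 + 0.9·1 = 68.9.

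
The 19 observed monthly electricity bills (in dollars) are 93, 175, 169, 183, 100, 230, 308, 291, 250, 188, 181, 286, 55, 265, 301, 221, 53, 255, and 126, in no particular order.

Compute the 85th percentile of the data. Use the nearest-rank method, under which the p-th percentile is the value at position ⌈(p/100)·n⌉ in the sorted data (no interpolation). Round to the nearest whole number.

291

Sorted: 53, 55, 93, 100, 126, 169, 175, 181, 183, 188, 221, 230, 250, 255, 265, 286, 291, 301, 308.
n = 19.
Position = ⌈85/100 · 19⌉ = ⌈16.15⌉ = 17.
The value at rank 17 is 291.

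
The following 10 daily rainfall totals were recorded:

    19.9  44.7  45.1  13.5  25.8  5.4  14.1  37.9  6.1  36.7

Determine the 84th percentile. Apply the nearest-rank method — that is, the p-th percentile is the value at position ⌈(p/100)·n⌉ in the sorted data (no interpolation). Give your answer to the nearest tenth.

44.7

Sorted: 5.4, 6.1, 13.5, 14.1, 19.9, 25.8, 36.7, 37.9, 44.7, 45.1.
n = 10.
Position = ⌈84/100 · 10⌉ = ⌈8.4⌉ = 9.
The value at rank 9 is 44.7.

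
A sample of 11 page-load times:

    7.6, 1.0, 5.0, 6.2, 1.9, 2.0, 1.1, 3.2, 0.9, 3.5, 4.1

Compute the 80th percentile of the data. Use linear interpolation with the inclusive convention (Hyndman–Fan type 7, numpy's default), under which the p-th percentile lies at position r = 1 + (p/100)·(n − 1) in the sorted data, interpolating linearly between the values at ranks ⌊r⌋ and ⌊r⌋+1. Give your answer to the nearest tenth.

Sorted: 0.9, 1.0, 1.1, 1.9, 2.0, 3.2, 3.5, 4.1, 5.0, 6.2, 7.6.
n = 11.
r = 1 + (80/100)·(11 − 1) = 1 + 8 = 9.
r is an integer, so P80 is the value at rank 9: 5.0.

5.0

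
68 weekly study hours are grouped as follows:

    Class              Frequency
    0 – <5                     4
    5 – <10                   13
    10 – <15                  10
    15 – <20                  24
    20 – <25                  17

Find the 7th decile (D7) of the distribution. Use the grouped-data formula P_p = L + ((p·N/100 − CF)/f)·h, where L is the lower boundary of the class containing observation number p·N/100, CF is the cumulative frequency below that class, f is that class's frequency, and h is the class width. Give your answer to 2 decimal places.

N = 68; target position k = 70/100 · 68 = 47.6.
Cumulative frequencies: 4, 17, 27, 51, 68.
Observation 47.6 falls in the class 15 – <20.
L = 15, CF = 27, f = 24, h = 5.
P70 = 15 + ((47.6 − 27)/24)·5 = 15 + 4.29167 = 19.2917.

19.29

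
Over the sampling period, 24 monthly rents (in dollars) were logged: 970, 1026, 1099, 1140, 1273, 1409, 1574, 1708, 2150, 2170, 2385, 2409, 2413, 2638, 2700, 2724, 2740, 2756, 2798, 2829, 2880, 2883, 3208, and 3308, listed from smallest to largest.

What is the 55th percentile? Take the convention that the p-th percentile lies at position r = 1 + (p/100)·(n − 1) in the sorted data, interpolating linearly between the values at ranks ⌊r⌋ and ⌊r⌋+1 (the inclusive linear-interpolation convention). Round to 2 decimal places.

2559.25

n = 24.
r = 1 + (55/100)·(24 − 1) = 1 + 12.65 = 13.65.
Rank 13 is 2413 and rank 14 is 2638.
Interpolate: 2413 + 0.65·(2638 − 2413) = 2413 + 0.65·225 = 2559.25.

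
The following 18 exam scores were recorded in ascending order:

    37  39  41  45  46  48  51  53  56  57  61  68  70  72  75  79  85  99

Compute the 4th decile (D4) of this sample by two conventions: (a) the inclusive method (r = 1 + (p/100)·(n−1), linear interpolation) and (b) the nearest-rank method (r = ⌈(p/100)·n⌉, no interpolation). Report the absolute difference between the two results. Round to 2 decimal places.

0.40

n = 18.
(a) r = 7.8; between ranks 7 (51) and 8 (53): 52.6.
(b) the nearest-rank method: rank 8 → 53.
|52.6 − 53| = 0.4.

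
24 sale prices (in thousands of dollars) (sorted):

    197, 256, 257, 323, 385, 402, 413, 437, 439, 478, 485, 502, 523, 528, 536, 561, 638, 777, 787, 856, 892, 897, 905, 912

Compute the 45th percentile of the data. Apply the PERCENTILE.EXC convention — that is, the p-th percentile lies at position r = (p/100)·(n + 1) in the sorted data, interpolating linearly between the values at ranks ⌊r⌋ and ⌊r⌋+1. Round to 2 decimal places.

489.25

n = 24.
r = (45/100)·(24 + 1) = 11.25.
Rank 11 is 485 and rank 12 is 502.
Interpolate: 485 + 0.25·(502 − 485) = 485 + 0.25·17 = 489.25.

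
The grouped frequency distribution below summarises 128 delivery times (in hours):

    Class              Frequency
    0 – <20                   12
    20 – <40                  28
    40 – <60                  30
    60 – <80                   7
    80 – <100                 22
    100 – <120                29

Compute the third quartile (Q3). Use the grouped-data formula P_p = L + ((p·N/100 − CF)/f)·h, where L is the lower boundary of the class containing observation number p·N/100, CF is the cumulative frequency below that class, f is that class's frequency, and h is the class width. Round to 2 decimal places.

97.27

N = 128; target position k = 75/100 · 128 = 96.
Cumulative frequencies: 12, 40, 70, 77, 99, 128.
Observation 96 falls in the class 80 – <100.
L = 80, CF = 77, f = 22, h = 20.
P75 = 80 + ((96 − 77)/22)·20 = 80 + 17.2727 = 97.2727.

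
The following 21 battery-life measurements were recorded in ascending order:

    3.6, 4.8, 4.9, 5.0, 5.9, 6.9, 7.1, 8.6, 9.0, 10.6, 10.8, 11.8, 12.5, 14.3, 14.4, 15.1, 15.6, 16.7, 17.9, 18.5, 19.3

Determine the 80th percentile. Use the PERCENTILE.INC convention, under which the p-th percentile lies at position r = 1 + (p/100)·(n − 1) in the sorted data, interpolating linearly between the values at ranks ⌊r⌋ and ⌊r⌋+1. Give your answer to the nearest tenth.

15.6

n = 21.
r = 1 + (80/100)·(21 − 1) = 1 + 16 = 17.
r is an integer, so P80 is the value at rank 17: 15.6.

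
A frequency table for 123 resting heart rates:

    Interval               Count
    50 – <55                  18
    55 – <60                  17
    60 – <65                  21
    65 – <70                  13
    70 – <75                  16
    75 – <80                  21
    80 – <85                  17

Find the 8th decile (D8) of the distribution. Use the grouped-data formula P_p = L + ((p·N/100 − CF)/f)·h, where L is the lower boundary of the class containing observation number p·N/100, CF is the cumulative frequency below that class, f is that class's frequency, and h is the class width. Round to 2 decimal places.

78.19

N = 123; target position k = 80/100 · 123 = 98.4.
Cumulative frequencies: 18, 35, 56, 69, 85, 106, 123.
Observation 98.4 falls in the class 75 – <80.
L = 75, CF = 85, f = 21, h = 5.
P80 = 75 + ((98.4 − 85)/21)·5 = 75 + 3.19048 = 78.1905.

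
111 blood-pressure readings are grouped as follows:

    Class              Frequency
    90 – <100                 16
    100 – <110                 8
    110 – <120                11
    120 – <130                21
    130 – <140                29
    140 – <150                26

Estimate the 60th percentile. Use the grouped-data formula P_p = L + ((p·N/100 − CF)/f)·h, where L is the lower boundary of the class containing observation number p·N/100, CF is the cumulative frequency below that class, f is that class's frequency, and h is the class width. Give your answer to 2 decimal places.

133.66

N = 111; target position k = 60/100 · 111 = 66.6.
Cumulative frequencies: 16, 24, 35, 56, 85, 111.
Observation 66.6 falls in the class 130 – <140.
L = 130, CF = 56, f = 29, h = 10.
P60 = 130 + ((66.6 − 56)/29)·10 = 130 + 3.65517 = 133.655.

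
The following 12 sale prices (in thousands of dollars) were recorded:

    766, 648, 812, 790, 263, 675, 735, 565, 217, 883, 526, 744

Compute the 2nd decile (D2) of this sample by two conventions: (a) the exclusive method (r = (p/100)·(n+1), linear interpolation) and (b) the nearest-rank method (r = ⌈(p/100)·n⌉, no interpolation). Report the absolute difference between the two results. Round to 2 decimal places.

105.20

Sorted: 217, 263, 526, 565, 648, 675, 735, 744, 766, 790, 812, 883.
n = 12.
(a) r = 2.6; between ranks 2 (263) and 3 (526): 420.8.
(b) the nearest-rank method: rank 3 → 526.
|420.8 − 526| = 105.2.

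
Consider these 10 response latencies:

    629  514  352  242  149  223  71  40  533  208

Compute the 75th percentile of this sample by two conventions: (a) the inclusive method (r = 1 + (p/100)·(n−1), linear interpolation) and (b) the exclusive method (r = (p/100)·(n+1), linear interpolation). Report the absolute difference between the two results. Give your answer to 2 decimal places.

45.25

Sorted: 40, 71, 149, 208, 223, 242, 352, 514, 533, 629.
n = 10.
(a) r = 7.75; between ranks 7 (352) and 8 (514): 473.5.
(b) r = 8.25; between ranks 8 (514) and 9 (533): 518.75.
|473.5 − 518.75| = 45.25.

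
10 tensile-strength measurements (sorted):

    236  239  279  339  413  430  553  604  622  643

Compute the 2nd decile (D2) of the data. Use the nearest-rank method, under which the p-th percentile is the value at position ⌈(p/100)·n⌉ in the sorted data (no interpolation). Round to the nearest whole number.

239

n = 10.
Position = ⌈20/100 · 10⌉ = ⌈2⌉ = 2.
The value at rank 2 is 239.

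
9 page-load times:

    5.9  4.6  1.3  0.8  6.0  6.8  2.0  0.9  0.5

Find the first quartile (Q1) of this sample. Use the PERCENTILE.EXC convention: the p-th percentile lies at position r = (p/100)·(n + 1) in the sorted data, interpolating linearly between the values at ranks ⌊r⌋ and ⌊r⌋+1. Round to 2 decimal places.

0.85

Sorted: 0.5, 0.8, 0.9, 1.3, 2.0, 4.6, 5.9, 6.0, 6.8.
n = 9.
r = (25/100)·(9 + 1) = 2.5.
Rank 2 is 0.8 and rank 3 is 0.9.
Interpolate: 0.8 + 0.5·(0.9 − 0.8) = 0.8 + 0.5·0.1 = 0.85.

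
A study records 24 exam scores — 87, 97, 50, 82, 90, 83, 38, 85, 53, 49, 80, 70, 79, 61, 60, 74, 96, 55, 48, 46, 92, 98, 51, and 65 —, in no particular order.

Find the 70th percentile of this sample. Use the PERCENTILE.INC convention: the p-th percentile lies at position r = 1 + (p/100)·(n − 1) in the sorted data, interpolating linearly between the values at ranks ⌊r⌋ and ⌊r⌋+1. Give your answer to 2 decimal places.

83.20

Sorted: 38, 46, 48, 49, 50, 51, 53, 55, 60, 61, 65, 70, 74, 79, 80, 82, 83, 85, 87, 90, 92, 96, 97, 98.
n = 24.
r = 1 + (70/100)·(24 − 1) = 1 + 16.1 = 17.1.
Rank 17 is 83 and rank 18 is 85.
Interpolate: 83 + 0.1·(85 − 83) = 83 + 0.1·2 = 83.2.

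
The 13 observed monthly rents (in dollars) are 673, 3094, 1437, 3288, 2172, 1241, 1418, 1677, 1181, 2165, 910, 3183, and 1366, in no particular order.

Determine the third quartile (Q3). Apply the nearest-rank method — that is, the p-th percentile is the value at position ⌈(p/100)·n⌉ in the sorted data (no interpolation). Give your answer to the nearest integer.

Sorted: 673, 910, 1181, 1241, 1366, 1418, 1437, 1677, 2165, 2172, 3094, 3183, 3288.
n = 13.
Position = ⌈75/100 · 13⌉ = ⌈9.75⌉ = 10.
The value at rank 10 is 2172.

2172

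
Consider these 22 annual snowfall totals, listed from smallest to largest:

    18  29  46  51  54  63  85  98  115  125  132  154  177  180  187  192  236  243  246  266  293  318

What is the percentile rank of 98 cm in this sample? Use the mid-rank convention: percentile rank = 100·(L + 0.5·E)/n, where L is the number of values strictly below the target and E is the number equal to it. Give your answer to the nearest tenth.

34.1

Count below 98: L = 7; count equal: E = 1; n = 22.
Percentile rank = 100·(7 + 0.5·1)/22 = 100·7.5/22 = 34.09.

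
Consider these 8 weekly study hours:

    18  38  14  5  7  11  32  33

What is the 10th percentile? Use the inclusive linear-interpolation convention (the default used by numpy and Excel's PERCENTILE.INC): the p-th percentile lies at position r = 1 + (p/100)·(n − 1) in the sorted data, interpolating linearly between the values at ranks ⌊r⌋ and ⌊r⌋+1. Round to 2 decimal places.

Sorted: 5, 7, 11, 14, 18, 32, 33, 38.
n = 8.
r = 1 + (10/100)·(8 − 1) = 1 + 0.7 = 1.7.
Rank 1 is 5 and rank 2 is 7.
Interpolate: 5 + 0.7·(7 − 5) = 5 + 0.7·2 = 6.4.

6.40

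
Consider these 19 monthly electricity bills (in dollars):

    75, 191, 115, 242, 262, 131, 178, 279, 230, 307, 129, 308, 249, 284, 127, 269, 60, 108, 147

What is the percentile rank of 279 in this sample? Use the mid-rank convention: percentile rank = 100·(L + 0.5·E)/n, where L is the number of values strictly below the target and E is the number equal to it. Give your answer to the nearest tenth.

Sorted: 60, 75, 108, 115, 127, 129, 131, 147, 178, 191, 230, 242, 249, 262, 269, 279, 284, 307, 308.
Count below 279: L = 15; count equal: E = 1; n = 19.
Percentile rank = 100·(15 + 0.5·1)/19 = 100·15.5/19 = 81.58.

81.6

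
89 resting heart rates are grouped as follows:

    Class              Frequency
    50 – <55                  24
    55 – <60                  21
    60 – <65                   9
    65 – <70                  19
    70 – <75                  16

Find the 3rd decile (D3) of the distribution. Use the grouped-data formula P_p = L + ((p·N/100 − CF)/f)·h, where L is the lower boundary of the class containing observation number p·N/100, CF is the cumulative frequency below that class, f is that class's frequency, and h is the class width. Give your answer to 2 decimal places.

N = 89; target position k = 30/100 · 89 = 26.7.
Cumulative frequencies: 24, 45, 54, 73, 89.
Observation 26.7 falls in the class 55 – <60.
L = 55, CF = 24, f = 21, h = 5.
P30 = 55 + ((26.7 − 24)/21)·5 = 55 + 0.642857 = 55.6429.

55.64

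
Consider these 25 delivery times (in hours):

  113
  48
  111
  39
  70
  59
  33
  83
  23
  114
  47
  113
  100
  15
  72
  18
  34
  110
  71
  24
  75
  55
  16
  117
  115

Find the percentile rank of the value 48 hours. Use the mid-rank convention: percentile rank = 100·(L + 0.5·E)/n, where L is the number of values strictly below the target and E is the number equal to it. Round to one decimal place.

38.0

Sorted: 15, 16, 18, 23, 24, 33, 34, 39, 47, 48, 55, 59, 70, 71, 72, 75, 83, 100, 110, 111, 113, 113, 114, 115, 117.
Count below 48: L = 9; count equal: E = 1; n = 25.
Percentile rank = 100·(9 + 0.5·1)/25 = 100·9.5/25 = 38.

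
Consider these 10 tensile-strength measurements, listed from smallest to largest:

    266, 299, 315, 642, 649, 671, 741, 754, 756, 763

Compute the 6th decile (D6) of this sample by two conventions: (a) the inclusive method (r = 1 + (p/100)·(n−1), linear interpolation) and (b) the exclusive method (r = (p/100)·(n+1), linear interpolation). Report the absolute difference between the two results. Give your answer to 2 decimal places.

n = 10.
(a) r = 6.4; between ranks 6 (671) and 7 (741): 699.
(b) r = 6.6; between ranks 6 (671) and 7 (741): 713.
|699 − 713| = 14.

14.00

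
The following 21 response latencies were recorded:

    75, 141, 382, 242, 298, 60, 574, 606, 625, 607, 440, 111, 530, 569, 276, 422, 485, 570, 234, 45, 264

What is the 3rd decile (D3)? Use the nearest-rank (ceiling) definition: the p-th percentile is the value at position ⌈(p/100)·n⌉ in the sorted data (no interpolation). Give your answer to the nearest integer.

Sorted: 45, 60, 75, 111, 141, 234, 242, 264, 276, 298, 382, 422, 440, 485, 530, 569, 570, 574, 606, 607, 625.
n = 21.
Position = ⌈30/100 · 21⌉ = ⌈6.3⌉ = 7.
The value at rank 7 is 242.

242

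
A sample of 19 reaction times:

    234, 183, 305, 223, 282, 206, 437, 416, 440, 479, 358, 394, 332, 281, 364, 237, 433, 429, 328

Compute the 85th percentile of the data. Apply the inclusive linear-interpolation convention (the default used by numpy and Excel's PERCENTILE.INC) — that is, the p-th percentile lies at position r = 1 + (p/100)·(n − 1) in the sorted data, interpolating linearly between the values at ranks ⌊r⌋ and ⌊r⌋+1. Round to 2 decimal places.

434.20

Sorted: 183, 206, 223, 234, 237, 281, 282, 305, 328, 332, 358, 364, 394, 416, 429, 433, 437, 440, 479.
n = 19.
r = 1 + (85/100)·(19 − 1) = 1 + 15.3 = 16.3.
Rank 16 is 433 and rank 17 is 437.
Interpolate: 433 + 0.3·(437 − 433) = 433 + 0.3·4 = 434.2.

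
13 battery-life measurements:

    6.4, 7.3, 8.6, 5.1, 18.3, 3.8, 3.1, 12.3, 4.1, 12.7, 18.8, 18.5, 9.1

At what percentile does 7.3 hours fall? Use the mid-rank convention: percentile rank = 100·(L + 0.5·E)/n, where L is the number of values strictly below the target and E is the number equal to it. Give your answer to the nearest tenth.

42.3

Sorted: 3.1, 3.8, 4.1, 5.1, 6.4, 7.3, 8.6, 9.1, 12.3, 12.7, 18.3, 18.5, 18.8.
Count below 7.3: L = 5; count equal: E = 1; n = 13.
Percentile rank = 100·(5 + 0.5·1)/13 = 100·5.5/13 = 42.31.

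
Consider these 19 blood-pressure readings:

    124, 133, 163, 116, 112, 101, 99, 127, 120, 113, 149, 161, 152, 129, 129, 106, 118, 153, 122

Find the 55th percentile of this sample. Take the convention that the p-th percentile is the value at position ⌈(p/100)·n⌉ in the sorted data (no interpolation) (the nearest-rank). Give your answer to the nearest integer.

Sorted: 99, 101, 106, 112, 113, 116, 118, 120, 122, 124, 127, 129, 129, 133, 149, 152, 153, 161, 163.
n = 19.
Position = ⌈55/100 · 19⌉ = ⌈10.45⌉ = 11.
The value at rank 11 is 127.

127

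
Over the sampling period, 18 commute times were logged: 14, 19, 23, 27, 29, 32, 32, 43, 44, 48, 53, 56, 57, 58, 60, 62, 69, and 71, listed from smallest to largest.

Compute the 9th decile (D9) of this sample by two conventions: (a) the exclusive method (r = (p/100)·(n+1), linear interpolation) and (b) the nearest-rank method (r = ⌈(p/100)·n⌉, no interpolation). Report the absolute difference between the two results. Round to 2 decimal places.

0.20

n = 18.
(a) r = 17.1; between ranks 17 (69) and 18 (71): 69.2.
(b) the nearest-rank method: rank 17 → 69.
|69.2 − 69| = 0.2.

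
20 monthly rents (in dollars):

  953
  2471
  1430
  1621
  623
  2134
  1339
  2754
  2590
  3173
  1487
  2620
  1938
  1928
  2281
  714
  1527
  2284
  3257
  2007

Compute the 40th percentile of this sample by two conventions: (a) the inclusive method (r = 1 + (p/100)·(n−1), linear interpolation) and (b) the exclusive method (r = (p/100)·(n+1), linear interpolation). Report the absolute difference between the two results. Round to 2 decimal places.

Sorted: 623, 714, 953, 1339, 1430, 1487, 1527, 1621, 1928, 1938, 2007, 2134, 2281, 2284, 2471, 2590, 2620, 2754, 3173, 3257.
n = 20.
(a) r = 8.6; between ranks 8 (1621) and 9 (1928): 1805.2.
(b) r = 8.4; between ranks 8 (1621) and 9 (1928): 1743.8.
|1805.2 − 1743.8| = 61.4.

61.40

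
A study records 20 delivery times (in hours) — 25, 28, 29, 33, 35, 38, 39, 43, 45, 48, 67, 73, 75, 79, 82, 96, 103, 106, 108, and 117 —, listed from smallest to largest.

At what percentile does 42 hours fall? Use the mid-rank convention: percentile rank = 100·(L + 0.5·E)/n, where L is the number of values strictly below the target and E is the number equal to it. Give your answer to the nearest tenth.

Count below 42: L = 7; count equal: E = 0; n = 20.
Percentile rank = 100·(7 + 0.5·0)/20 = 100·7/20 = 35.

35.0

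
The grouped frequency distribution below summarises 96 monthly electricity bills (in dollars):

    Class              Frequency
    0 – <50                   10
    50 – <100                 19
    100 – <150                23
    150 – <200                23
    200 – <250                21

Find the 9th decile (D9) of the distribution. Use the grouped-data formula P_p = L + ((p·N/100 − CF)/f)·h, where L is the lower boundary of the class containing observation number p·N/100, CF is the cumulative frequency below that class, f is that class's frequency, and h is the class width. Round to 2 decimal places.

227.14

N = 96; target position k = 90/100 · 96 = 86.4.
Cumulative frequencies: 10, 29, 52, 75, 96.
Observation 86.4 falls in the class 200 – <250.
L = 200, CF = 75, f = 21, h = 50.
P90 = 200 + ((86.4 − 75)/21)·50 = 200 + 27.1429 = 227.143.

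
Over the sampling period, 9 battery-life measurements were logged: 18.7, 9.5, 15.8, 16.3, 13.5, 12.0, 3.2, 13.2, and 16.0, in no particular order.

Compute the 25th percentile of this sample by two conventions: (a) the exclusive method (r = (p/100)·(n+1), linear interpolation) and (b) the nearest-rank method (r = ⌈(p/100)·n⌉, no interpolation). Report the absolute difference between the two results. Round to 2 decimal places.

Sorted: 3.2, 9.5, 12.0, 13.2, 13.5, 15.8, 16.0, 16.3, 18.7.
n = 9.
(a) r = 2.5; between ranks 2 (9.5) and 3 (12.0): 10.75.
(b) the nearest-rank method: rank 3 → 12.
|10.75 − 12| = 1.25.

1.25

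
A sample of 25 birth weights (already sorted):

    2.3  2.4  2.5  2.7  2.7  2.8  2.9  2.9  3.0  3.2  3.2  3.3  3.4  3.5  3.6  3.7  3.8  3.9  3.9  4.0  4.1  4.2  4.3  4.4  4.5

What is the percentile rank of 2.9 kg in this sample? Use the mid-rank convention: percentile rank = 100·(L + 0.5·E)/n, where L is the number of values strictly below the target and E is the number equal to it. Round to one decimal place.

28.0

Count below 2.9: L = 6; count equal: E = 2; n = 25.
Percentile rank = 100·(6 + 0.5·2)/25 = 100·7/25 = 28.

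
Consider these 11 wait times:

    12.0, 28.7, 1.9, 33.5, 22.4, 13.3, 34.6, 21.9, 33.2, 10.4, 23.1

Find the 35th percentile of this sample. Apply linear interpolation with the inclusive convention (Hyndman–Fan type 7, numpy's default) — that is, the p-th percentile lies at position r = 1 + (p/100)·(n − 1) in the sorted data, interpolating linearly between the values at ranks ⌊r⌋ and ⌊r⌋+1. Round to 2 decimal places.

17.60

Sorted: 1.9, 10.4, 12.0, 13.3, 21.9, 22.4, 23.1, 28.7, 33.2, 33.5, 34.6.
n = 11.
r = 1 + (35/100)·(11 − 1) = 1 + 3.5 = 4.5.
Rank 4 is 13.3 and rank 5 is 21.9.
Interpolate: 13.3 + 0.5·(21.9 − 13.3) = 13.3 + 0.5·8.6 = 17.6.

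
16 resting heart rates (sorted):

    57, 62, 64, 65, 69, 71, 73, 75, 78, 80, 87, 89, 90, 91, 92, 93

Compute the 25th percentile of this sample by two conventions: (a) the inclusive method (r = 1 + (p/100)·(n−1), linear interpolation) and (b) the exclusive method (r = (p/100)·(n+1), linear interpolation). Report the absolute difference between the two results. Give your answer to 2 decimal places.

n = 16.
(a) r = 4.75; between ranks 4 (65) and 5 (69): 68.
(b) r = 4.25; between ranks 4 (65) and 5 (69): 66.
|68 − 66| = 2.

2.00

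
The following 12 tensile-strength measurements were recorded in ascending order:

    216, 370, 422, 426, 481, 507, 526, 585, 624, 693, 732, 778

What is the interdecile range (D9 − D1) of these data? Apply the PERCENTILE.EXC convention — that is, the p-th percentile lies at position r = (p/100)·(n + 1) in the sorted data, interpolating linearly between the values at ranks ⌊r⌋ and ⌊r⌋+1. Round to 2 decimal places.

n = 12.
P10: r = 1.3; ranks 1–2 are 216, 370; interpolating gives 262.2.
P90: r = 11.7; ranks 11–12 are 732, 778; interpolating gives 764.2.
Difference: 764.2 − 262.2 = 502.

502.00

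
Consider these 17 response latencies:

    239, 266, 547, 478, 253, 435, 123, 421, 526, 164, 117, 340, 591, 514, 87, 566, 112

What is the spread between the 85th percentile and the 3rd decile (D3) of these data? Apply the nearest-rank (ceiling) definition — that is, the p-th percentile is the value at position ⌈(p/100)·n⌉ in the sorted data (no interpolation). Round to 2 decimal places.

Sorted: 87, 112, 117, 123, 164, 239, 253, 266, 340, 421, 435, 478, 514, 526, 547, 566, 591.
n = 17.
P30: rank ⌈30/100·17⌉ = 6 → 239.
P85: rank ⌈85/100·17⌉ = 15 → 547.
Difference: 547 − 239 = 308.

308.00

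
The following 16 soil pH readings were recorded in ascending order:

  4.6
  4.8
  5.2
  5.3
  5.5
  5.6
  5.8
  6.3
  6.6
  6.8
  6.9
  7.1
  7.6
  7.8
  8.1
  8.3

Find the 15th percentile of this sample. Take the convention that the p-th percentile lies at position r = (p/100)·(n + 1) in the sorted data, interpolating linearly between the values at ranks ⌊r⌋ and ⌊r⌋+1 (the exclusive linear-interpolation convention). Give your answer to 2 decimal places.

5.02

n = 16.
r = (15/100)·(16 + 1) = 2.55.
Rank 2 is 4.8 and rank 3 is 5.2.
Interpolate: 4.8 + 0.55·(5.2 − 4.8) = 4.8 + 0.55·0.4 = 5.02.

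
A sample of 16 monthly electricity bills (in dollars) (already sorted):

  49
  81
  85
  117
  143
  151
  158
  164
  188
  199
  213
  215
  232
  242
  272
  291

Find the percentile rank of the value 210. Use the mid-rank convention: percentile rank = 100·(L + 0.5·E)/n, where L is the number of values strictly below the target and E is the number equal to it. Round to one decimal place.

62.5

Count below 210: L = 10; count equal: E = 0; n = 16.
Percentile rank = 100·(10 + 0.5·0)/16 = 100·10/16 = 62.5.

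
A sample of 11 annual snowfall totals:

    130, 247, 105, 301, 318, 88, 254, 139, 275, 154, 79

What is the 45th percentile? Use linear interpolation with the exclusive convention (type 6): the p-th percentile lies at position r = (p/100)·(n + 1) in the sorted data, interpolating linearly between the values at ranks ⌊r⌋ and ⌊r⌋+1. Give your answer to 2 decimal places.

Sorted: 79, 88, 105, 130, 139, 154, 247, 254, 275, 301, 318.
n = 11.
r = (45/100)·(11 + 1) = 5.4.
Rank 5 is 139 and rank 6 is 154.
Interpolate: 139 + 0.4·(154 − 139) = 139 + 0.4·15 = 145.

145.00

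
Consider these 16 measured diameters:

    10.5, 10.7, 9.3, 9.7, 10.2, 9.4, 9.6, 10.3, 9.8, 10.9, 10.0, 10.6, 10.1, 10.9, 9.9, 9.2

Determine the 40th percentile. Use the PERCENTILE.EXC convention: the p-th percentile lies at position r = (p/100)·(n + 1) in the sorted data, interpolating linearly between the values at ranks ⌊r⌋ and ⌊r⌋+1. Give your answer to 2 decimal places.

Sorted: 9.2, 9.3, 9.4, 9.6, 9.7, 9.8, 9.9, 10.0, 10.1, 10.2, 10.3, 10.5, 10.6, 10.7, 10.9, 10.9.
n = 16.
r = (40/100)·(16 + 1) = 6.8.
Rank 6 is 9.8 and rank 7 is 9.9.
Interpolate: 9.8 + 0.8·(9.9 − 9.8) = 9.8 + 0.8·0.1 = 9.88.

9.88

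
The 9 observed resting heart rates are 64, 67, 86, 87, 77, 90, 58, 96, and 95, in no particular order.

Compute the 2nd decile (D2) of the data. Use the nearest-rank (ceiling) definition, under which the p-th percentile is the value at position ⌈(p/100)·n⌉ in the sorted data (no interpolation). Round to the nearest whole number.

Sorted: 58, 64, 67, 77, 86, 87, 90, 95, 96.
n = 9.
Position = ⌈20/100 · 9⌉ = ⌈1.8⌉ = 2.
The value at rank 2 is 64.

64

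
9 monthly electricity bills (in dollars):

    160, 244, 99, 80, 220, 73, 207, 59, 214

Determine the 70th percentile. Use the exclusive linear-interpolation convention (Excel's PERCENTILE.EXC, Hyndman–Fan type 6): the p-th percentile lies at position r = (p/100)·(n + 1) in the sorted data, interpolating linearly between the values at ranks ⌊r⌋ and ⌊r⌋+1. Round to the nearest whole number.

214

Sorted: 59, 73, 80, 99, 160, 207, 214, 220, 244.
n = 9.
r = (70/100)·(9 + 1) = 7.
r is an integer, so P70 is the value at rank 7: 214.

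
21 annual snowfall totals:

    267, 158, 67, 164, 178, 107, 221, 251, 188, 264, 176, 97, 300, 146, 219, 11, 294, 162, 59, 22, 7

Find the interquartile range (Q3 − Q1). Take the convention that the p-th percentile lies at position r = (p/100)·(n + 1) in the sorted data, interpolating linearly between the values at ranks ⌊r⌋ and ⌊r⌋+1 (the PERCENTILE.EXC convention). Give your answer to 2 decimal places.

154.00

Sorted: 7, 11, 22, 59, 67, 97, 107, 146, 158, 162, 164, 176, 178, 188, 219, 221, 251, 264, 267, 294, 300.
n = 21.
P25: r = 5.5; ranks 5–6 are 67, 97; interpolating gives 82.
P75: r = 16.5; ranks 16–17 are 221, 251; interpolating gives 236.
Difference: 236 − 82 = 154.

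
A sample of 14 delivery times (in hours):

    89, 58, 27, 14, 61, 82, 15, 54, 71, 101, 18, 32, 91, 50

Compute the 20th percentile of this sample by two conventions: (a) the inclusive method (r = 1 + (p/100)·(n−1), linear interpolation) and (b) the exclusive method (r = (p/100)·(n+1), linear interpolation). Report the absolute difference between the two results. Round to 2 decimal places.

5.40

Sorted: 14, 15, 18, 27, 32, 50, 54, 58, 61, 71, 82, 89, 91, 101.
n = 14.
(a) r = 3.6; between ranks 3 (18) and 4 (27): 23.4.
(b) r = 3 → value at rank 3 = 18.
|23.4 − 18| = 5.4.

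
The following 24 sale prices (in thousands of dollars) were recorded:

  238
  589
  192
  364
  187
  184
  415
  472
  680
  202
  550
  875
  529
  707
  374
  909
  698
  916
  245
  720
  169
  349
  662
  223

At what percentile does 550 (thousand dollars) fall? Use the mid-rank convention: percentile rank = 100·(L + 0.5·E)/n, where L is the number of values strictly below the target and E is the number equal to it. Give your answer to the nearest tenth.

Sorted: 169, 184, 187, 192, 202, 223, 238, 245, 349, 364, 374, 415, 472, 529, 550, 589, 662, 680, 698, 707, 720, 875, 909, 916.
Count below 550: L = 14; count equal: E = 1; n = 24.
Percentile rank = 100·(14 + 0.5·1)/24 = 100·14.5/24 = 60.42.

60.4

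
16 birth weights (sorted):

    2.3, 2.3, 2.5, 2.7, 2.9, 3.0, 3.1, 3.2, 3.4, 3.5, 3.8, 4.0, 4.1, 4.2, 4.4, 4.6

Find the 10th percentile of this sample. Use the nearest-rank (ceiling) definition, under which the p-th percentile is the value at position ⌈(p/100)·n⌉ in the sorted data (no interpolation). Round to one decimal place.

2.3

n = 16.
Position = ⌈10/100 · 16⌉ = ⌈1.6⌉ = 2.
The value at rank 2 is 2.3.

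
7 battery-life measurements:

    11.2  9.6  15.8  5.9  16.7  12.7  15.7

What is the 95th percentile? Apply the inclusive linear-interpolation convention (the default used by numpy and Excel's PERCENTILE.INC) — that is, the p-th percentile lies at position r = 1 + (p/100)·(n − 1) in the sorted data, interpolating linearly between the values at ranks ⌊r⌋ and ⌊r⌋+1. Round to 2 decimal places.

16.43

Sorted: 5.9, 9.6, 11.2, 12.7, 15.7, 15.8, 16.7.
n = 7.
r = 1 + (95/100)·(7 − 1) = 1 + 5.7 = 6.7.
Rank 6 is 15.8 and rank 7 is 16.7.
Interpolate: 15.8 + 0.7·(16.7 − 15.8) = 15.8 + 0.7·0.9 = 16.43.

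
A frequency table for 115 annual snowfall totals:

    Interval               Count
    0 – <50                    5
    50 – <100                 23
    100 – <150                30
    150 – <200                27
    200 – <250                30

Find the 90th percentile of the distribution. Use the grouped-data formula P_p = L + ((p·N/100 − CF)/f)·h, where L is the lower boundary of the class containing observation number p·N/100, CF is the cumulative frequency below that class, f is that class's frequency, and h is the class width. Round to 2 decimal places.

N = 115; target position k = 90/100 · 115 = 103.5.
Cumulative frequencies: 5, 28, 58, 85, 115.
Observation 103.5 falls in the class 200 – <250.
L = 200, CF = 85, f = 30, h = 50.
P90 = 200 + ((103.5 − 85)/30)·50 = 200 + 30.8333 = 230.833.

230.83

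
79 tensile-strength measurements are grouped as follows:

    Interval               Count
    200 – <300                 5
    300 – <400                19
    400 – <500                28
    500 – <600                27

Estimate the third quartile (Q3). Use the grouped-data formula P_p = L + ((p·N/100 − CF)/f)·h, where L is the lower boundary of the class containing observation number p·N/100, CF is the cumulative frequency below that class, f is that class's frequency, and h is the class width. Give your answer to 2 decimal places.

526.85

N = 79; target position k = 75/100 · 79 = 59.25.
Cumulative frequencies: 5, 24, 52, 79.
Observation 59.25 falls in the class 500 – <600.
L = 500, CF = 52, f = 27, h = 100.
P75 = 500 + ((59.25 − 52)/27)·100 = 500 + 26.8519 = 526.852.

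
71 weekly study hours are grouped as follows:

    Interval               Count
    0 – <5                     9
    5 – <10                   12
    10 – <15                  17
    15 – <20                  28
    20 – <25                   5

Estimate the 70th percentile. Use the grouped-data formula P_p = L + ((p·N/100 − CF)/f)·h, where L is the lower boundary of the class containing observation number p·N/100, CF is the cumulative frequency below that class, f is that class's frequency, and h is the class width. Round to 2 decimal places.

N = 71; target position k = 70/100 · 71 = 49.7.
Cumulative frequencies: 9, 21, 38, 66, 71.
Observation 49.7 falls in the class 15 – <20.
L = 15, CF = 38, f = 28, h = 5.
P70 = 15 + ((49.7 − 38)/28)·5 = 15 + 2.08929 = 17.0893.

17.09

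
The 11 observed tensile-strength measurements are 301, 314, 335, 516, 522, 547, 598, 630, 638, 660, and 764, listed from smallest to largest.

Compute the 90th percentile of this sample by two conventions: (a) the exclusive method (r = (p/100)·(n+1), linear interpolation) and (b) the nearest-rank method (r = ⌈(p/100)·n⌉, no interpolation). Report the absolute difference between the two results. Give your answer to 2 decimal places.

n = 11.
(a) r = 10.8; between ranks 10 (660) and 11 (764): 743.2.
(b) the nearest-rank method: rank 10 → 660.
|743.2 − 660| = 83.2.

83.20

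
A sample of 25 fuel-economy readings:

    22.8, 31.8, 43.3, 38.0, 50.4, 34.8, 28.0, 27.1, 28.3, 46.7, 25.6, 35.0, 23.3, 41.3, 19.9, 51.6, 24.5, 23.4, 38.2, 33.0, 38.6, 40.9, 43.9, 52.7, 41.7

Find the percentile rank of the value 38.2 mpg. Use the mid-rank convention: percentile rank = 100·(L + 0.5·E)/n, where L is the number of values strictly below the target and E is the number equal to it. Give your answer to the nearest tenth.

58.0

Sorted: 19.9, 22.8, 23.3, 23.4, 24.5, 25.6, 27.1, 28.0, 28.3, 31.8, 33.0, 34.8, 35.0, 38.0, 38.2, 38.6, 40.9, 41.3, 41.7, 43.3, 43.9, 46.7, 50.4, 51.6, 52.7.
Count below 38.2: L = 14; count equal: E = 1; n = 25.
Percentile rank = 100·(14 + 0.5·1)/25 = 100·14.5/25 = 58.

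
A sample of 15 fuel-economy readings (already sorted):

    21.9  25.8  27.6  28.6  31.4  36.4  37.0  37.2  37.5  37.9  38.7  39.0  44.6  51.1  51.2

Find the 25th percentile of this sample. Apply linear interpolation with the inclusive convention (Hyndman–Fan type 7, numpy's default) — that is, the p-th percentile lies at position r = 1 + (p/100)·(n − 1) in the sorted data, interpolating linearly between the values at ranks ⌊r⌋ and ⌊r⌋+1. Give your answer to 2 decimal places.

30.00

n = 15.
r = 1 + (25/100)·(15 − 1) = 1 + 3.5 = 4.5.
Rank 4 is 28.6 and rank 5 is 31.4.
Interpolate: 28.6 + 0.5·(31.4 − 28.6) = 28.6 + 0.5·2.8 = 30.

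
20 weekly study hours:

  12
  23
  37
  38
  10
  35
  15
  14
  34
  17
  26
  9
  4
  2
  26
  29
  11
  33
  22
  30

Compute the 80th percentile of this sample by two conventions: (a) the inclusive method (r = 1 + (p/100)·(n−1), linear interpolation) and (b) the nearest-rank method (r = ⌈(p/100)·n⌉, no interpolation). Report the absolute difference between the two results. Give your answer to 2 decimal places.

0.20

Sorted: 2, 4, 9, 10, 11, 12, 14, 15, 17, 22, 23, 26, 26, 29, 30, 33, 34, 35, 37, 38.
n = 20.
(a) r = 16.2; between ranks 16 (33) and 17 (34): 33.2.
(b) the nearest-rank method: rank 16 → 33.
|33.2 − 33| = 0.2.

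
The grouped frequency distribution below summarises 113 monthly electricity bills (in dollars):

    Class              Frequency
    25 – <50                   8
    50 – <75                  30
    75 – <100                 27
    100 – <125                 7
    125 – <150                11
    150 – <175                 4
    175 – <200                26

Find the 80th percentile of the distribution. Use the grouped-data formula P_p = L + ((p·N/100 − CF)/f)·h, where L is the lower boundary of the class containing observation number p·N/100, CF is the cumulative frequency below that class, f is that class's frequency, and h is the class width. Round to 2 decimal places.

N = 113; target position k = 80/100 · 113 = 90.4.
Cumulative frequencies: 8, 38, 65, 72, 83, 87, 113.
Observation 90.4 falls in the class 175 – <200.
L = 175, CF = 87, f = 26, h = 25.
P80 = 175 + ((90.4 − 87)/26)·25 = 175 + 3.26923 = 178.269.

178.27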